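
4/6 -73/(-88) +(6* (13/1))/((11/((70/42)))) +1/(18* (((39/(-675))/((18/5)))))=33815/3432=9.85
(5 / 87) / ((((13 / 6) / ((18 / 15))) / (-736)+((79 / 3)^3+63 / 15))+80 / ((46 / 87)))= 662400 / 212260765837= 0.00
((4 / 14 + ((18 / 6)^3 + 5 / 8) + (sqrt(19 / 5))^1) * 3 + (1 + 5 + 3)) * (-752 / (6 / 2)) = -162714 / 7 - 752 * sqrt(95) / 5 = -24710.78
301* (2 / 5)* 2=1204 / 5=240.80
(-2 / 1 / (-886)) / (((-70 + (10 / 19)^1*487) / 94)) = 893 / 784110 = 0.00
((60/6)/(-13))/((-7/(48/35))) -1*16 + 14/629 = -15.83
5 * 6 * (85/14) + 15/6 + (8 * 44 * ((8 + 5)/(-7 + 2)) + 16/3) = -152297/210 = -725.22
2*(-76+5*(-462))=-4772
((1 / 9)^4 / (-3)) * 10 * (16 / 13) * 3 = -160 / 85293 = -0.00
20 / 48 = 5 / 12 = 0.42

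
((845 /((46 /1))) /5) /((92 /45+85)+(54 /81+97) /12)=5070 /131353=0.04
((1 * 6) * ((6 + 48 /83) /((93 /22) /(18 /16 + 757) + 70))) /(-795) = -7285278 /10272593189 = -0.00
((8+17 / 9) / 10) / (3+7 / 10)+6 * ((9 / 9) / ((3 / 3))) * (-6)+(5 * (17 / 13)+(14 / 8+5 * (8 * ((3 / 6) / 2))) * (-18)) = -2083931 / 8658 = -240.69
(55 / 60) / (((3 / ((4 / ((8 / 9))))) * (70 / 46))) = 253 / 280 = 0.90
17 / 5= 3.40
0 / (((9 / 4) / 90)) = 0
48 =48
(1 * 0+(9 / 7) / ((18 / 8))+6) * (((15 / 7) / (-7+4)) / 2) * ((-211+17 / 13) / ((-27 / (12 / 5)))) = -250792 / 5733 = -43.75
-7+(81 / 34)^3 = 256313 / 39304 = 6.52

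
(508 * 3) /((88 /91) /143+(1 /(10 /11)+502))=18028920 /5951753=3.03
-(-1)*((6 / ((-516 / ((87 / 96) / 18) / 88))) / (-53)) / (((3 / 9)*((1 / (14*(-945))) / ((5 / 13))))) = -3516975 / 237016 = -14.84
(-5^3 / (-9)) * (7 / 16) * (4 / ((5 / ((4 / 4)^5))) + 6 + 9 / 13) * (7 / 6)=596575 / 11232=53.11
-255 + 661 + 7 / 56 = 3249 / 8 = 406.12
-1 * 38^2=-1444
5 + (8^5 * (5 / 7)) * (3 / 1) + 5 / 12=5898695 / 84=70222.56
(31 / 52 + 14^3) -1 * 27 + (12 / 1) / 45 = 2119933 / 780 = 2717.86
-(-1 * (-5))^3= -125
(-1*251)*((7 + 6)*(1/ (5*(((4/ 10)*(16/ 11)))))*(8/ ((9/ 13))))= -466609/ 36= -12961.36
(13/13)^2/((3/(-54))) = -18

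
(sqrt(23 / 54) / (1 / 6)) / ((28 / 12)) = sqrt(138) / 7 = 1.68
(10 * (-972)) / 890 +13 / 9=-7591 / 801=-9.48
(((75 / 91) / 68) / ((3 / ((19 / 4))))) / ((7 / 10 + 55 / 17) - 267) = -2375 / 32556888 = -0.00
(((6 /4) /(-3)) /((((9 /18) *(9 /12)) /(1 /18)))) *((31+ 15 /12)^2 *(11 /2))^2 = -1241024763 /512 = -2423876.49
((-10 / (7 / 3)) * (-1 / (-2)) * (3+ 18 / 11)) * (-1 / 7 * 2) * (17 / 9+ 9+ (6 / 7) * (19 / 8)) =36.69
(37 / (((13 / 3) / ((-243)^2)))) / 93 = 2184813 / 403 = 5421.37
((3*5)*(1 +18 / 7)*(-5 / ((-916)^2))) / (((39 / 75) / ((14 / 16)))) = -46875 / 87261824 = -0.00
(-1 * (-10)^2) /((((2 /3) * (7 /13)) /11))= -21450 /7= -3064.29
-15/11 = -1.36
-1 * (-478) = 478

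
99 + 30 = 129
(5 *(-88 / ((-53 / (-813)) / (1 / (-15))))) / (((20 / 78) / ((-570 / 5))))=-53014104 / 265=-200053.22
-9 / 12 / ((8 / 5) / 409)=-6135 / 32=-191.72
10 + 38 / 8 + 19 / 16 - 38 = -353 / 16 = -22.06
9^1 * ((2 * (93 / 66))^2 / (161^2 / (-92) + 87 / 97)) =-3355812 / 13185491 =-0.25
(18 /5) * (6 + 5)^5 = 2898918 /5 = 579783.60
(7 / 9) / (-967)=-7 / 8703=-0.00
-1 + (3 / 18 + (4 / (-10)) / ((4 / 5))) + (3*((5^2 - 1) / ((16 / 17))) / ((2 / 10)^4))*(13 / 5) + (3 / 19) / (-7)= 99200293 / 798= 124311.14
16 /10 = 8 /5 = 1.60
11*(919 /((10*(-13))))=-10109 /130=-77.76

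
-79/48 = -1.65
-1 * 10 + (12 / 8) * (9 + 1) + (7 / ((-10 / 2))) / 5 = 118 / 25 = 4.72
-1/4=-0.25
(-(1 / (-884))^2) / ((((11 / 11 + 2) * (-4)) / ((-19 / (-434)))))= 19 / 4069822848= 0.00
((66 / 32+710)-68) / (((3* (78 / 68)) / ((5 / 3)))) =97325 / 312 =311.94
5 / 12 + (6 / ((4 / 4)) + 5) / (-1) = -127 / 12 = -10.58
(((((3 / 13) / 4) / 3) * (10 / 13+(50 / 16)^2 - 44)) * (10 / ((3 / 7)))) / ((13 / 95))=-30859325 / 281216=-109.74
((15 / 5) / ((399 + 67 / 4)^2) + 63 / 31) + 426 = 36696336549 / 85732639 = 428.03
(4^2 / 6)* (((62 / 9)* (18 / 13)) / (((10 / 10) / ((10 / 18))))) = 4960 / 351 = 14.13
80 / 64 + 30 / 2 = 65 / 4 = 16.25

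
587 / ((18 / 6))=587 / 3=195.67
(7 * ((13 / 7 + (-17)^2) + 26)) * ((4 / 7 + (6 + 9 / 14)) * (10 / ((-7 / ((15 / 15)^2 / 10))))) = -112009 / 49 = -2285.90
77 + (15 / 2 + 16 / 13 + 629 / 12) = 21551 / 156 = 138.15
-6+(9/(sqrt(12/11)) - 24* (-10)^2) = -2406+3* sqrt(33)/2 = -2397.38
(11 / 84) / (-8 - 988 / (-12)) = 11 / 6244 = 0.00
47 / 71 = 0.66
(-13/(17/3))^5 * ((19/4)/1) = -1714259781/5679428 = -301.84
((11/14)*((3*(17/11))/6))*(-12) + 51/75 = -1156/175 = -6.61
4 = 4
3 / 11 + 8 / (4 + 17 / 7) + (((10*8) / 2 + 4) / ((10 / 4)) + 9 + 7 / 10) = 28529 / 990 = 28.82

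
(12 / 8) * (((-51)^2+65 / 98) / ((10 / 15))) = 2294667 / 392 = 5853.74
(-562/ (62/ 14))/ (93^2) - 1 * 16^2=-68642398/ 268119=-256.01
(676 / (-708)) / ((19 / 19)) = -169 / 177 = -0.95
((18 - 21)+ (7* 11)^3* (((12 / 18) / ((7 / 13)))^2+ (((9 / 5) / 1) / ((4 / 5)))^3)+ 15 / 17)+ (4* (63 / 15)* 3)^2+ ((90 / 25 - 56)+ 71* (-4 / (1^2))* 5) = 1444582442173 / 244800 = 5901072.07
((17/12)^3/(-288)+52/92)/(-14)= -6356633/160247808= -0.04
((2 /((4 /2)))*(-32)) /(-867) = 32 /867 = 0.04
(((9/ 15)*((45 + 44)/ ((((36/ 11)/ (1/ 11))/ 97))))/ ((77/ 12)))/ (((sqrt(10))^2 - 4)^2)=8633/ 13860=0.62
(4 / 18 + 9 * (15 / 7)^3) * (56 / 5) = 2192488 / 2205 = 994.33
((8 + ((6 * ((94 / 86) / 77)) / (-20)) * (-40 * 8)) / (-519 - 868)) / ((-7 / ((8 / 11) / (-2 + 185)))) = 248000 / 64710902487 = 0.00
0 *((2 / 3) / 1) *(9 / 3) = 0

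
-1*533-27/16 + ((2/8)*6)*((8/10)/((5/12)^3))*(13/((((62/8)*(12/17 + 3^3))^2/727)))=-125849607474707/236876890000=-531.29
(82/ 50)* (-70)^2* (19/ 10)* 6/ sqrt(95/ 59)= 24108* sqrt(5605)/ 25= 72195.31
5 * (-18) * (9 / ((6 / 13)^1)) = -1755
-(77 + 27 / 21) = -548 / 7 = -78.29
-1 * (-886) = 886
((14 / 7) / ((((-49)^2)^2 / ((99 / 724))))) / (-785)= -99 / 1638183500170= -0.00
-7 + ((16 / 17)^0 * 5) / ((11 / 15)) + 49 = 48.82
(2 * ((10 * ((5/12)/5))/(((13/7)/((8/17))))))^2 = 78400/439569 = 0.18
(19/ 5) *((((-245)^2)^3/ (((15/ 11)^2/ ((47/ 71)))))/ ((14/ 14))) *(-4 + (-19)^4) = 8120880901122274583375/ 213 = 38126201413719598982.98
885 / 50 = 17.70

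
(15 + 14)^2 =841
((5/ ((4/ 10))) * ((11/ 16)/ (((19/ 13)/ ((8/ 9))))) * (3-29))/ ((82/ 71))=-3299725/ 28044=-117.66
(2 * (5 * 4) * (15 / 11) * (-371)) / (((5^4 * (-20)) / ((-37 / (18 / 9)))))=-29.95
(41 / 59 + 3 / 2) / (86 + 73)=259 / 18762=0.01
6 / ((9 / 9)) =6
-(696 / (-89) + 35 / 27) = 15677 / 2403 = 6.52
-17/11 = -1.55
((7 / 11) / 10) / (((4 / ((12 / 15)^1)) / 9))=63 / 550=0.11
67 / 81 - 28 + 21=-500 / 81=-6.17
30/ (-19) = -30/ 19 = -1.58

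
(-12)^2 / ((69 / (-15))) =-720 / 23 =-31.30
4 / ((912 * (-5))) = -1 / 1140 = -0.00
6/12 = 1/2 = 0.50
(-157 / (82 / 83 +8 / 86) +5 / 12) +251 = 819265 / 7716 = 106.18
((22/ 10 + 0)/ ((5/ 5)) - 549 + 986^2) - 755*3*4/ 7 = 33962422/ 35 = 970354.91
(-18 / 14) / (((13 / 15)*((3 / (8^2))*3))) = -960 / 91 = -10.55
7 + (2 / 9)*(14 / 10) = 329 / 45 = 7.31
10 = 10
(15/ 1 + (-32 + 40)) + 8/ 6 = 73/ 3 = 24.33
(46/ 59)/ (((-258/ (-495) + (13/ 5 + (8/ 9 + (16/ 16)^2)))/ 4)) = 2277/ 3658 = 0.62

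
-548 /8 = -137 /2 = -68.50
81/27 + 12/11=45/11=4.09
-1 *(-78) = 78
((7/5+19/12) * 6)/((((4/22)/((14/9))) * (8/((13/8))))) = 179179/5760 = 31.11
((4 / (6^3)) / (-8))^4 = 1 / 34828517376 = 0.00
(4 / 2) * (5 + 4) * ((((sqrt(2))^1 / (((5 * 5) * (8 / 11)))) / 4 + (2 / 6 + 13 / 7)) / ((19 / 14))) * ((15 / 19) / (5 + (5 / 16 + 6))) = 4158 * sqrt(2) / 326705 + 132480 / 65341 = 2.05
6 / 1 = 6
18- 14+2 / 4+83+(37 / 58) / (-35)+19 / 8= 729637 / 8120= 89.86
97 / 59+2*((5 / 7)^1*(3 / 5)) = 1033 / 413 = 2.50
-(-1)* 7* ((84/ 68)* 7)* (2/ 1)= 2058/ 17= 121.06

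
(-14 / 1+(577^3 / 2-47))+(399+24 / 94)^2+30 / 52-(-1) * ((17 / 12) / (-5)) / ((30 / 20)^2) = 372983968750921 / 3876795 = 96209360.76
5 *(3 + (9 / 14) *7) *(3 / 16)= 225 / 32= 7.03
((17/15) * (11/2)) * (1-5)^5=-95744/15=-6382.93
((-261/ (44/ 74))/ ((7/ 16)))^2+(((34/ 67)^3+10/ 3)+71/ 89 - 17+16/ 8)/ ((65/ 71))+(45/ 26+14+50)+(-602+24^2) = 1006688.41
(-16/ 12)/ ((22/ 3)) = -2/ 11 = -0.18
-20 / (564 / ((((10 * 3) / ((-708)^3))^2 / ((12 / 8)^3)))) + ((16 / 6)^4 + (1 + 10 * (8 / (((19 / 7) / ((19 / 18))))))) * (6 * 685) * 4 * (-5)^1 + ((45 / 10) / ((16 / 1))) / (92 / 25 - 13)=-2636410033263919280071830625 / 387923291625587142528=-6796214.84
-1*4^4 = -256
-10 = -10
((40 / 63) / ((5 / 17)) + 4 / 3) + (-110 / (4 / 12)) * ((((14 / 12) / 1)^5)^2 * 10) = -543641682485 / 35271936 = -15412.87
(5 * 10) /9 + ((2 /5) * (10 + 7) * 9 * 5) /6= 56.56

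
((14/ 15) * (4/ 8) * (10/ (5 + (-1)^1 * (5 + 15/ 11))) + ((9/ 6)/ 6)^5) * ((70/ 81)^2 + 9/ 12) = -6193004233/ 1209323520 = -5.12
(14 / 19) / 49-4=-530 / 133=-3.98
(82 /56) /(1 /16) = 164 /7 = 23.43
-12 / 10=-6 / 5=-1.20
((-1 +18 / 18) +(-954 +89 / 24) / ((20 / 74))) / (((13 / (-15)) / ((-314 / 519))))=-132485863 / 53976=-2454.53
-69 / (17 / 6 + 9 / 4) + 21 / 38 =-30183 / 2318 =-13.02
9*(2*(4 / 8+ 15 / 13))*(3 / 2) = 1161 / 26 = 44.65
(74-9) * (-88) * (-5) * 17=486200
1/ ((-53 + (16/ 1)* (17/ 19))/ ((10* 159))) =-2014/ 49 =-41.10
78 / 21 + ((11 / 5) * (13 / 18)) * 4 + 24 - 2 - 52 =-6278 / 315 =-19.93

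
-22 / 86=-11 / 43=-0.26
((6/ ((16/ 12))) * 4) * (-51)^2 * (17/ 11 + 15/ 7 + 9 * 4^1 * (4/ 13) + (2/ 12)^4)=5536049609/ 8008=691314.89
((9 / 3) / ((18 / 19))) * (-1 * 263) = -4997 / 6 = -832.83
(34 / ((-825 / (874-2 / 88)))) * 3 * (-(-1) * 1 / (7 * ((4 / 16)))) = -261494 / 4235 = -61.75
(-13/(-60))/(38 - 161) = -13/7380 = -0.00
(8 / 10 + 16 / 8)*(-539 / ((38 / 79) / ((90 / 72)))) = -298067 / 76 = -3921.93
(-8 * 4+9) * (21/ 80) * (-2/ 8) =483/ 320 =1.51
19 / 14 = 1.36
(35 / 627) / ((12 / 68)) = 595 / 1881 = 0.32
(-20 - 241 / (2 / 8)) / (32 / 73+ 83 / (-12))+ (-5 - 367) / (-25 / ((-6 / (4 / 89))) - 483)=111682883124 / 731569925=152.66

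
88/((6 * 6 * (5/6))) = 44/15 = 2.93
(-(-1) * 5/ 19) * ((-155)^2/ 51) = 120125/ 969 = 123.97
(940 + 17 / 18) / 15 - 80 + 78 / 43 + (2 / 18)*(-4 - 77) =-283939 / 11610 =-24.46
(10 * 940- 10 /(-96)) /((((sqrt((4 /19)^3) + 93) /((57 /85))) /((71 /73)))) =77653243474683 /1177925966512- 2312967071 * sqrt(19) /147240745814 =65.86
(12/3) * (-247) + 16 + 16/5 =-4844/5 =-968.80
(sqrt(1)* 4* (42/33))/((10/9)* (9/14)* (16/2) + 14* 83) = 196/44957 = 0.00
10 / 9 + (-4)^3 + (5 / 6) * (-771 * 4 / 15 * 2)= -3650 / 9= -405.56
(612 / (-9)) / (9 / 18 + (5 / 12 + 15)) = -4.27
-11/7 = -1.57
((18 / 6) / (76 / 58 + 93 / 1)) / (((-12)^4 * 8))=29 / 151234560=0.00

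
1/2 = 0.50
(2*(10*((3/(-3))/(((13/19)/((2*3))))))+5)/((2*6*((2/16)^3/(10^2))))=-28352000/39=-726974.36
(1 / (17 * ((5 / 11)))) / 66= 1 / 510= 0.00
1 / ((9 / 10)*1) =10 / 9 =1.11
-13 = -13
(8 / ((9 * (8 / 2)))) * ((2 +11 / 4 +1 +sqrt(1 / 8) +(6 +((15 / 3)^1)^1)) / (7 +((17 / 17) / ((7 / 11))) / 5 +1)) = 35 * sqrt(2) / 5238 +2345 / 5238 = 0.46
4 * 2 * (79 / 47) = 632 / 47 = 13.45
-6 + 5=-1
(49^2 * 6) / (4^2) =7203 / 8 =900.38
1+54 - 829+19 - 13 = -768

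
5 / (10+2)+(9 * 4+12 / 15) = 2233 / 60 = 37.22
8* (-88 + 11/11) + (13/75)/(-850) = -44370013/63750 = -696.00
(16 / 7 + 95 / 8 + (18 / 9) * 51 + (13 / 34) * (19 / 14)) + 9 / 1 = 119647 / 952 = 125.68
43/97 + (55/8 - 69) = -47865/776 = -61.68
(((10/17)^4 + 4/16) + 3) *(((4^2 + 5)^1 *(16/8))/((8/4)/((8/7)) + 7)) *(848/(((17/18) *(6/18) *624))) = 6443924652/92290705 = 69.82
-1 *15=-15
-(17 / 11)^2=-289 / 121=-2.39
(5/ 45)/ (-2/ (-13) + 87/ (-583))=7579/ 315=24.06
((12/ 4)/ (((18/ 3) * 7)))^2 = 1/ 196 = 0.01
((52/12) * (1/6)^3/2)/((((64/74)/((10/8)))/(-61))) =-146705/165888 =-0.88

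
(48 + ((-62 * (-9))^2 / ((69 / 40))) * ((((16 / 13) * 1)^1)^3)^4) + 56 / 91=1168575046157310318952 / 535855957817063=2180763.37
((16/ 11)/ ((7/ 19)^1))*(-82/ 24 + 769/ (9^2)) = 13604/ 567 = 23.99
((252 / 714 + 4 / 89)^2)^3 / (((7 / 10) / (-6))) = -407973691255845120 / 11995920202280213809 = -0.03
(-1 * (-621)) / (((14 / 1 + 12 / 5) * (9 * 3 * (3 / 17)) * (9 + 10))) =1955 / 4674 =0.42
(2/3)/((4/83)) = 83/6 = 13.83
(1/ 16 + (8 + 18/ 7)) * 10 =5955/ 56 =106.34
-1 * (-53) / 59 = 53 / 59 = 0.90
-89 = -89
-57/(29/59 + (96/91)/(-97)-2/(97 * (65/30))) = -29685201/245363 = -120.98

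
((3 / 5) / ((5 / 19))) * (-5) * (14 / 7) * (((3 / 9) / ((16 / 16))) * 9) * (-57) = 3898.80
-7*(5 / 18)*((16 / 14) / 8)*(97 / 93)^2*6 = -47045 / 25947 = -1.81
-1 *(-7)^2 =-49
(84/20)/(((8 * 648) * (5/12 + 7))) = 7/64080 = 0.00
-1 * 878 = -878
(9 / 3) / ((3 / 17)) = 17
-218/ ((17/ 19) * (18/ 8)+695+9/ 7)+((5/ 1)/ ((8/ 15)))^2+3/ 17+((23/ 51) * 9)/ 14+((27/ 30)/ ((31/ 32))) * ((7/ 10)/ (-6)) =38563857771139/ 438542417600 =87.94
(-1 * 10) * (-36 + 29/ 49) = 17350/ 49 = 354.08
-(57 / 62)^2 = -0.85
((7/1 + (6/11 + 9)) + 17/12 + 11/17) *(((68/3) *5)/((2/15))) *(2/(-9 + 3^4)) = 1043975/2376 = 439.38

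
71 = 71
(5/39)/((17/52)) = 20/51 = 0.39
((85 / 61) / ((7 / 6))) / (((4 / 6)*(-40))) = -153 / 3416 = -0.04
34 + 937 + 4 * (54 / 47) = 45853 / 47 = 975.60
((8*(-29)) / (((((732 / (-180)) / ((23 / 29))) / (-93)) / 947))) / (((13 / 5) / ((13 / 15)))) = -1328283.93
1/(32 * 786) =0.00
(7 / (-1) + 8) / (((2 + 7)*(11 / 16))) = 16 / 99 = 0.16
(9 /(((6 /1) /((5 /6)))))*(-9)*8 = -90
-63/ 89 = -0.71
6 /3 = 2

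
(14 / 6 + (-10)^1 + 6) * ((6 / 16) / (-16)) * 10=25 / 64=0.39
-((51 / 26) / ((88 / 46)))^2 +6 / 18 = -2819051 / 3926208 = -0.72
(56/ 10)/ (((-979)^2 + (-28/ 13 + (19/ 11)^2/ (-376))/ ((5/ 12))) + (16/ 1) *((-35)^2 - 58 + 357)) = 0.00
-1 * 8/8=-1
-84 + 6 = -78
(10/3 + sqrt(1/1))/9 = 13/27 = 0.48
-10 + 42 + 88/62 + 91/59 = 63945/1829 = 34.96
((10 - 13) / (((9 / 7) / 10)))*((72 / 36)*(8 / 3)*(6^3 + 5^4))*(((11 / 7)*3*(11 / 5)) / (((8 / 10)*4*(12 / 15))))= -2544025 / 6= -424004.17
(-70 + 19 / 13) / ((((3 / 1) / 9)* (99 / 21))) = -567 / 13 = -43.62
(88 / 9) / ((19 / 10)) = 880 / 171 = 5.15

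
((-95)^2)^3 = 735091890625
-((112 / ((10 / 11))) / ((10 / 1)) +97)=-2733 / 25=-109.32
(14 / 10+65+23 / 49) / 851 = 16383 / 208495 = 0.08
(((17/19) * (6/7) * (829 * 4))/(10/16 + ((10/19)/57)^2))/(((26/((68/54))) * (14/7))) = 52585154528/533737295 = 98.52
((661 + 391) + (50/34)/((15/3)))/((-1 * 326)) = -17889/5542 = -3.23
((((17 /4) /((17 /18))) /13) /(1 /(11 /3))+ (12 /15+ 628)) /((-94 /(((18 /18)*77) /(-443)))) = 6306993 /5413460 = 1.17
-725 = -725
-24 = -24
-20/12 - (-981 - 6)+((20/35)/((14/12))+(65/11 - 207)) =1268912/1617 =784.73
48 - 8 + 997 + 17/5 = 5202/5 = 1040.40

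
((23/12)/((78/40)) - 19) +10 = -938/117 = -8.02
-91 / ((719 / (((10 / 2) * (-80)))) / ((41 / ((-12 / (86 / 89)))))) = -32086600 / 191973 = -167.14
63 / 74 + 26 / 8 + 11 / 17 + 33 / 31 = 453385 / 77996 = 5.81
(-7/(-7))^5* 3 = 3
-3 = -3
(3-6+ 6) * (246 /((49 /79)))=58302 /49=1189.84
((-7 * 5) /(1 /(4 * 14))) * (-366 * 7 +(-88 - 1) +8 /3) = 15572200 /3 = 5190733.33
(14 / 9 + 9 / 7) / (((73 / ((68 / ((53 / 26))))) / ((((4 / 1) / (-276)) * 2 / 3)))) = -0.01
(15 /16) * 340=1275 /4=318.75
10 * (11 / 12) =55 / 6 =9.17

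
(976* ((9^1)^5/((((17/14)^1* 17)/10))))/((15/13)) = 24196059.90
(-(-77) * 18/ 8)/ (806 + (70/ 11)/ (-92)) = 175329/ 815602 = 0.21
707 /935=0.76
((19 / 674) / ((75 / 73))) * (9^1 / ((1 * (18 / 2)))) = 1387 / 50550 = 0.03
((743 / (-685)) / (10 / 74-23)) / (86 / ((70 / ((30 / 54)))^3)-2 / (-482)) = 368143142346 / 32534689445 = 11.32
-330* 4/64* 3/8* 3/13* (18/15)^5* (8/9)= -32076/8125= -3.95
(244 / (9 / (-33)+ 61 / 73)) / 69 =48983 / 7797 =6.28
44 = 44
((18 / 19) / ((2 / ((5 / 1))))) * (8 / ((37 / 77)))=27720 / 703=39.43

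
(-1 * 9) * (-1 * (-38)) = -342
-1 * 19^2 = -361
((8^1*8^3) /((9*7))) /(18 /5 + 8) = 10240 /1827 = 5.60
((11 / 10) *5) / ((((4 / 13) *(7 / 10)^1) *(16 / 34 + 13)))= 12155 / 6412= 1.90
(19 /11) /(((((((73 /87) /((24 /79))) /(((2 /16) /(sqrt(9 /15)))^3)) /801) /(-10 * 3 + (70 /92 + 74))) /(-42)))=-95417879445 * sqrt(15) /93379264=-3957.54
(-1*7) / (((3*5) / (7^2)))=-343 / 15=-22.87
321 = 321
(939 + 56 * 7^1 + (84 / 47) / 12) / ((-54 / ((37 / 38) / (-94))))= 578717 / 2266434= 0.26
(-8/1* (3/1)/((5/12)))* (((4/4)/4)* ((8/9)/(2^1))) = -32/5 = -6.40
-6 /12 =-1 /2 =-0.50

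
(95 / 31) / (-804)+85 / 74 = 1055755 / 922188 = 1.14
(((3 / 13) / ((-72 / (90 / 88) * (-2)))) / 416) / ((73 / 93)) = 1395 / 277927936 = 0.00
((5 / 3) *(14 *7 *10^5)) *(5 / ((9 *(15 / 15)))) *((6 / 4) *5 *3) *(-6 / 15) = -245000000 / 3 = -81666666.67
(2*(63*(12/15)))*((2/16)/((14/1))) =0.90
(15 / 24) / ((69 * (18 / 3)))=5 / 3312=0.00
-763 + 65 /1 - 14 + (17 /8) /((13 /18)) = -36871 /52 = -709.06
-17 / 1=-17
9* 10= 90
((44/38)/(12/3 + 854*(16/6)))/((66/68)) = 17/32509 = 0.00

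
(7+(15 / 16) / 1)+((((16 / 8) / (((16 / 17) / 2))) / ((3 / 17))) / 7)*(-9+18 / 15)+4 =-8343 / 560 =-14.90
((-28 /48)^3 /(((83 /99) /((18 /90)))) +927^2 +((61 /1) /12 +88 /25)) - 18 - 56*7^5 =-32617981697 /398400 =-81872.44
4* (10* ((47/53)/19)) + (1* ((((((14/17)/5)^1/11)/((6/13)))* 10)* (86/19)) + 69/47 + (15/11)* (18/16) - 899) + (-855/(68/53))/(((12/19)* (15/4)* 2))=-27436965203/26551569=-1033.35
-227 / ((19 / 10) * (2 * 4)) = -1135 / 76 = -14.93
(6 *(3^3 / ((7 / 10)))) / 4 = 405 / 7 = 57.86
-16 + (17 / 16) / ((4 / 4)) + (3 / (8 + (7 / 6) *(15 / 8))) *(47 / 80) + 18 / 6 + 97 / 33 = -3797617 / 430320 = -8.83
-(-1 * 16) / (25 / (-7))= -4.48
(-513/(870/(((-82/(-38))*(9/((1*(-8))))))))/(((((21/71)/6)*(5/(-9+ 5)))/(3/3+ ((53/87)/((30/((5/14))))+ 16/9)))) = -64.70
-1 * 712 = -712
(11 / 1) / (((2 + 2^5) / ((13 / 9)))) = 143 / 306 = 0.47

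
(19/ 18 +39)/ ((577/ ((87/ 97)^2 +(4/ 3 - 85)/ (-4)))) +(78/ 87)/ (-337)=17250550855483/ 11460430495224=1.51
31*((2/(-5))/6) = -31/15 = -2.07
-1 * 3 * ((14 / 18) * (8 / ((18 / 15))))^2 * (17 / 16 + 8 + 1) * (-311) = 61336975 / 243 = 252415.53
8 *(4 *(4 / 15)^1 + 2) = 368 / 15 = 24.53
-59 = -59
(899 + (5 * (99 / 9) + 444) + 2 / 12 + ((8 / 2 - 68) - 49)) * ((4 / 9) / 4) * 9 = 7711 / 6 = 1285.17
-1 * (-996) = 996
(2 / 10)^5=1 / 3125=0.00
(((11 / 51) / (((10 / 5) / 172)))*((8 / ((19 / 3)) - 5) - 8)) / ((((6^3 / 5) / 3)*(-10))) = 1.51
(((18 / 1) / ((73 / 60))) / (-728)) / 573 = -45 / 1268813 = -0.00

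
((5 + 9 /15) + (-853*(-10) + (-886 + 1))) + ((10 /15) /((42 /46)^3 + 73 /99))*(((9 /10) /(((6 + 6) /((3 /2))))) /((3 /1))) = 552383705253 /72201200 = 7650.62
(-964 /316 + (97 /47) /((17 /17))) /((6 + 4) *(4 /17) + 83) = -62288 /5387563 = -0.01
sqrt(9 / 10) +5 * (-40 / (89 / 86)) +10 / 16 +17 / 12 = -408439 / 2136 +3 * sqrt(10) / 10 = -190.27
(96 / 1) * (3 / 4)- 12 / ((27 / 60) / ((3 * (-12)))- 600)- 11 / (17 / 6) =55601478 / 816017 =68.14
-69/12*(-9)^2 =-1863/4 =-465.75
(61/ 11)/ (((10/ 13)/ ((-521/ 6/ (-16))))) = 413153/ 10560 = 39.12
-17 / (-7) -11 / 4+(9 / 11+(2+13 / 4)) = 885 / 154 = 5.75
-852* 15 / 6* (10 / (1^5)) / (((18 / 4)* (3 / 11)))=-156200 / 9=-17355.56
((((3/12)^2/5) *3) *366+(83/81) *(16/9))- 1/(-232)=6575267/422820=15.55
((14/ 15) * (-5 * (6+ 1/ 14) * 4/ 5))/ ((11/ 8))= -544/ 33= -16.48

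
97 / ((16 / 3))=291 / 16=18.19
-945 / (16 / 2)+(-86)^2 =7277.88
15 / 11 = 1.36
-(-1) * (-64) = -64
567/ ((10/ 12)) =3402/ 5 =680.40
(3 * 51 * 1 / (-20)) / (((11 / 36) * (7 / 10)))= -2754 / 77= -35.77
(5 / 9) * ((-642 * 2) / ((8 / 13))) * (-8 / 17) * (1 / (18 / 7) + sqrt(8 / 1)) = 97370 / 459 + 55640 * sqrt(2) / 51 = 1755.01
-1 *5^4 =-625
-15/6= -5/2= -2.50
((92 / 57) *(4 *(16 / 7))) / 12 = 1.23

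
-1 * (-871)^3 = 660776311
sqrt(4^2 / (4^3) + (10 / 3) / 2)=1.38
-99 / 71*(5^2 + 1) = -2574 / 71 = -36.25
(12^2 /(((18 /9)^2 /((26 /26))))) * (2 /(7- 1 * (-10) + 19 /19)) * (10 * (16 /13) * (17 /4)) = 209.23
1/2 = 0.50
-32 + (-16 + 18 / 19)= -894 / 19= -47.05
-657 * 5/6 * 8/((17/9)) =-2318.82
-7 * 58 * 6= -2436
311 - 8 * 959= -7361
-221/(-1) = 221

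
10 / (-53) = -10 / 53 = -0.19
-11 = -11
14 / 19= 0.74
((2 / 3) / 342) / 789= 1 / 404757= 0.00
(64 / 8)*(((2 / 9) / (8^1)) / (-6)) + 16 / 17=415 / 459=0.90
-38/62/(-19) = 1/31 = 0.03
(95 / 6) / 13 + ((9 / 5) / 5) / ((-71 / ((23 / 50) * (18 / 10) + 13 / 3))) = 10312609 / 8653125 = 1.19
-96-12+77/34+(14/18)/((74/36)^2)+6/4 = -2421584/23273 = -104.05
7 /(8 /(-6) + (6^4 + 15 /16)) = 336 /62189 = 0.01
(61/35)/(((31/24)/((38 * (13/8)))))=90402/1085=83.32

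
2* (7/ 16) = 7/ 8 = 0.88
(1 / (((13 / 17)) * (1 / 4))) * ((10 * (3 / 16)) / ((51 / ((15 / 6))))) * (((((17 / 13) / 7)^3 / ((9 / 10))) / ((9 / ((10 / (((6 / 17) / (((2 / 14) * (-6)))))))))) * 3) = -52200625 / 1851523947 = -0.03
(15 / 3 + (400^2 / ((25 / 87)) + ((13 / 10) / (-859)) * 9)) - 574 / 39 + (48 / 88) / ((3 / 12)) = 2051841426337 / 3685110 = 556792.45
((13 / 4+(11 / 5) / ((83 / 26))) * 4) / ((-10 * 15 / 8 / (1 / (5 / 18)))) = -156936 / 51875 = -3.03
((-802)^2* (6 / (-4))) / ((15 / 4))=-1286408 / 5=-257281.60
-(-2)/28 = 1/14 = 0.07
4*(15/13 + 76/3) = 4132/39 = 105.95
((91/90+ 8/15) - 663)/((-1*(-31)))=-21.34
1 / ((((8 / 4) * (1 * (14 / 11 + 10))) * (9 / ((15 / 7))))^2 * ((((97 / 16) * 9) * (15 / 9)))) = 605 / 493304364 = 0.00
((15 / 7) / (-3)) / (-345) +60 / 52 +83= 528415 / 6279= 84.16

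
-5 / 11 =-0.45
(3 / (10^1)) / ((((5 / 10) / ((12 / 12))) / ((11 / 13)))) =33 / 65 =0.51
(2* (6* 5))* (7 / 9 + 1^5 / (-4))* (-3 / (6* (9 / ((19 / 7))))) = -1805 / 378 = -4.78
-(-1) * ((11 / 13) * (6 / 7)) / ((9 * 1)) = 0.08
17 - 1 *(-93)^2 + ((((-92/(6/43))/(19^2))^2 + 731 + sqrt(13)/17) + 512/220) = -509319462983/64508895 + sqrt(13)/17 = -7895.12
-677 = -677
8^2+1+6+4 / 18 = 641 / 9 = 71.22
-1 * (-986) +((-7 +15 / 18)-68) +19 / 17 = 93121 / 102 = 912.95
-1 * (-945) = 945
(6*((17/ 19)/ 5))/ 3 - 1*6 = -536/ 95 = -5.64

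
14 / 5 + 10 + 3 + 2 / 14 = 558 / 35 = 15.94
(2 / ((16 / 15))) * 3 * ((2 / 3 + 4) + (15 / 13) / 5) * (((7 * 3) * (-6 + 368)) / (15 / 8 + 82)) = 21779730 / 8723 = 2496.82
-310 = -310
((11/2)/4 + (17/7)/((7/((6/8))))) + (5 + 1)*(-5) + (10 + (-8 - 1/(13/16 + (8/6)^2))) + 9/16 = -7658313/292432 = -26.19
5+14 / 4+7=31 / 2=15.50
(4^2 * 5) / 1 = 80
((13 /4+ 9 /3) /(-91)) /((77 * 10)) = -5 /56056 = -0.00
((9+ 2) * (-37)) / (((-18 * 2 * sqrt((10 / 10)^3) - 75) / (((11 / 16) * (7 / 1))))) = 847 / 48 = 17.65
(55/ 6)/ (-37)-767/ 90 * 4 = -34.34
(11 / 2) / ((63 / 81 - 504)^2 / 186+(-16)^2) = 82863 / 24368737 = 0.00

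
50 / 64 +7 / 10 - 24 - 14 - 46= -13203 / 160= -82.52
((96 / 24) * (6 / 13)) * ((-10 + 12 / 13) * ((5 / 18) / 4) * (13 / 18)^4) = -49855 / 157464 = -0.32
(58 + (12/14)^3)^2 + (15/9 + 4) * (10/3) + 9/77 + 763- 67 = 48364649593/11647251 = 4152.45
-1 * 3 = -3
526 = 526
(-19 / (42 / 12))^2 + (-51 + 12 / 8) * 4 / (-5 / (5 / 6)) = 3061 / 49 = 62.47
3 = 3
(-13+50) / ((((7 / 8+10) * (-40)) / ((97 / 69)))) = -0.12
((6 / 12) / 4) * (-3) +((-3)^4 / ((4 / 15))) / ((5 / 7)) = 3399 / 8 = 424.88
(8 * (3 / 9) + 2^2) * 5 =33.33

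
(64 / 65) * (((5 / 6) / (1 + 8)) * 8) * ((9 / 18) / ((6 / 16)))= 1024 / 1053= 0.97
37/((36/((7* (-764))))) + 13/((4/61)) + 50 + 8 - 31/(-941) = -177519475/33876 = -5240.27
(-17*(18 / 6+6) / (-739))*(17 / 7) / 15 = 867 / 25865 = 0.03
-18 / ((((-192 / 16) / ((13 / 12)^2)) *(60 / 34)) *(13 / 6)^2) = 17 / 80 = 0.21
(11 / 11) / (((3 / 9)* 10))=3 / 10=0.30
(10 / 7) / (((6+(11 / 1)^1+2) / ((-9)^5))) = -4439.77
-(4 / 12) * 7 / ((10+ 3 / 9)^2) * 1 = -21 / 961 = -0.02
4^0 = 1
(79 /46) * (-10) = -395 /23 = -17.17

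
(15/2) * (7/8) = 6.56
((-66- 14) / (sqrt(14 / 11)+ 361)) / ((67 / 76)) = -24143680 / 96045639+ 6080 * sqrt(154) / 96045639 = -0.25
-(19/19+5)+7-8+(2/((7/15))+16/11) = -97/77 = -1.26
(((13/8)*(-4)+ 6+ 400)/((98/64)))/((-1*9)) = -12784/441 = -28.99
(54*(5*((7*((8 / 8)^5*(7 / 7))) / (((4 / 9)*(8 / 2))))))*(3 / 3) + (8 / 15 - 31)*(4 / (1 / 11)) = -33289 / 120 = -277.41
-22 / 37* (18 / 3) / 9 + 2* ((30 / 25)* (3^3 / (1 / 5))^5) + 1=11945465077567 / 111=107616802500.60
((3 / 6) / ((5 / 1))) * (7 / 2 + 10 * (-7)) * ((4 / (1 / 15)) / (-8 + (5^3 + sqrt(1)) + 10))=-399 / 128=-3.12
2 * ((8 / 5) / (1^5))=16 / 5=3.20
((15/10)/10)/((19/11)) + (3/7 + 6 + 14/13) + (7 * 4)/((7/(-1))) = 124223/34580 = 3.59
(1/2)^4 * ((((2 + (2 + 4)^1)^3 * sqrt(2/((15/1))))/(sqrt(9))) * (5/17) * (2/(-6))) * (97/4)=-776 * sqrt(30)/459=-9.26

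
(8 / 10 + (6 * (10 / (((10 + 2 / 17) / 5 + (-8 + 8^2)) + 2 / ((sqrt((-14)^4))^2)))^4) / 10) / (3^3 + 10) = 322381176315159026850094125493444 / 14900270304321848844347061304071785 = 0.02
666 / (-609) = -222 / 203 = -1.09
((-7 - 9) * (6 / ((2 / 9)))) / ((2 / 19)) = -4104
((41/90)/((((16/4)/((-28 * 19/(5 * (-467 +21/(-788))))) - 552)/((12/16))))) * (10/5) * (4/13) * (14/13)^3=-11790869216/23996262309045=-0.00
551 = 551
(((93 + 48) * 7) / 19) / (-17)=-987 / 323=-3.06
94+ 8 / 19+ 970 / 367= 676828 / 6973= 97.06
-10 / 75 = -2 / 15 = -0.13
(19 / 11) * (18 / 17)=342 / 187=1.83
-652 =-652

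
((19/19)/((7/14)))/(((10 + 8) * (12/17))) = 17/108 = 0.16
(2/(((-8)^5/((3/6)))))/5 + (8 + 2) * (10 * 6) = 98303999/163840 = 600.00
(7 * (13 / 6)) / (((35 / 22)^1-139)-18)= -77 / 789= -0.10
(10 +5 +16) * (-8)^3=-15872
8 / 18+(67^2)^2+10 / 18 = 20151122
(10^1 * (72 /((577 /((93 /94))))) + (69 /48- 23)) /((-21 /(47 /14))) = 2940125 /904736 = 3.25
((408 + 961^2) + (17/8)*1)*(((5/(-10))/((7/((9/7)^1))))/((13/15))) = -97904.79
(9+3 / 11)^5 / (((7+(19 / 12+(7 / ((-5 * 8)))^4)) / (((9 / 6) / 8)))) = 15898763566080000 / 10617641970353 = 1497.39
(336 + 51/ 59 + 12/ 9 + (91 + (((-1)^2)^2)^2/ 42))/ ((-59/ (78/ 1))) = -13826943/ 24367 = -567.45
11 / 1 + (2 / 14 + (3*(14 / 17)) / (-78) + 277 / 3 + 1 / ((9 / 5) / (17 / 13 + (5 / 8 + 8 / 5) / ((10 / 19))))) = 118645817 / 1113840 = 106.52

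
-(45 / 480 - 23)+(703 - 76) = 20797 / 32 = 649.91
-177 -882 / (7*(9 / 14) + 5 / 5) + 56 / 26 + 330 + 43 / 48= -29611 / 6864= -4.31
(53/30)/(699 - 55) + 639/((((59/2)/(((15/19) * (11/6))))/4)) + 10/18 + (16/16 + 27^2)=55614698039/64973160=855.96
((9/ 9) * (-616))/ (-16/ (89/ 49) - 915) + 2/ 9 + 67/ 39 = 25078121/ 9619623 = 2.61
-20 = -20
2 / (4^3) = 1 / 32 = 0.03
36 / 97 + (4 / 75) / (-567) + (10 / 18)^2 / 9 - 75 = -923092214 / 12374775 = -74.59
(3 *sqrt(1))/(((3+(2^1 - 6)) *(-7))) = 3/7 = 0.43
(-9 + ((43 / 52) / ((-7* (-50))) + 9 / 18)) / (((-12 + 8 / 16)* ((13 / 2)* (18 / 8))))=0.05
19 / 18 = 1.06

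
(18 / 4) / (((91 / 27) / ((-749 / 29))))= -26001 / 754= -34.48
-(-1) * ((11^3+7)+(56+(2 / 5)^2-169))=30629 / 25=1225.16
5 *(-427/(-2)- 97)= 1165/2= 582.50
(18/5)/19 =18/95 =0.19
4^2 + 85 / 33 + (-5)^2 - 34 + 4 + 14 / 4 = 1127 / 66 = 17.08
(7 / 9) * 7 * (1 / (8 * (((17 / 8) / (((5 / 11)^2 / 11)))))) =1225 / 203643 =0.01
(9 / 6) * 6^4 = 1944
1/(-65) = -1/65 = -0.02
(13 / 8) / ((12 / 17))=221 / 96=2.30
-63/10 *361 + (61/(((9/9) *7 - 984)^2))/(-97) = -2105758746169/925893130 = -2274.30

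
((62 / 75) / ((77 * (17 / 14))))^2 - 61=-11998722749 / 196700625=-61.00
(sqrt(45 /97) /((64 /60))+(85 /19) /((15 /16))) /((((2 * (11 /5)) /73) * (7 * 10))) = 3285 * sqrt(485) /478016+4964 /4389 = 1.28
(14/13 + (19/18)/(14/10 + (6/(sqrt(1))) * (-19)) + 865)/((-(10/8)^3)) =-3651119072/8233875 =-443.43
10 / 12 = 5 / 6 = 0.83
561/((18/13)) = 2431/6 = 405.17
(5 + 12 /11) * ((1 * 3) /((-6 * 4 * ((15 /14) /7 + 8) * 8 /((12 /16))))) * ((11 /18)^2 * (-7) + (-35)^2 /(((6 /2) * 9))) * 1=-45479399 /121499136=-0.37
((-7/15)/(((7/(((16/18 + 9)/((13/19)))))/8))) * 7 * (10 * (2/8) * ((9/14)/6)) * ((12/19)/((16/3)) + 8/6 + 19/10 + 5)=-847369/7020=-120.71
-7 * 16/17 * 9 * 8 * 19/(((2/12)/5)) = -4596480/17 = -270381.18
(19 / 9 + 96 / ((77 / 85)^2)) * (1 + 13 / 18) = 197006581 / 960498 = 205.11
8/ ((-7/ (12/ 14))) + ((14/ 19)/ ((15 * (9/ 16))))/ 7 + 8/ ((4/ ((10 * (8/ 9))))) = 2112848/ 125685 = 16.81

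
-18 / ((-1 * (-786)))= -0.02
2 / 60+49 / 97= 1567 / 2910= 0.54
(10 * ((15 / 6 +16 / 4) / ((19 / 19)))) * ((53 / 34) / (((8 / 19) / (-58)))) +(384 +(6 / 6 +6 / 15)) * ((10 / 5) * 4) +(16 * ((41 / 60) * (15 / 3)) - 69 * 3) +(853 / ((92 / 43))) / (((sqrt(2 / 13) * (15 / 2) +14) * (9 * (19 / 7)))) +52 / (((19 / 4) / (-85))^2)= 1392601899787937 / 247516747560 - 1283765 * sqrt(26) / 25543524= 5626.04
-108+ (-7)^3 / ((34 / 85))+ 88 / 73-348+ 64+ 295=-139181 / 146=-953.29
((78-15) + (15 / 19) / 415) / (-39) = -33118 / 20501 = -1.62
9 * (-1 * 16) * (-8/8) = 144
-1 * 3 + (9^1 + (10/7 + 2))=66/7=9.43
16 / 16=1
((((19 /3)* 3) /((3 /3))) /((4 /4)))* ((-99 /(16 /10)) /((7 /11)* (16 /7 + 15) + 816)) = -9405 /6616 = -1.42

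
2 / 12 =1 / 6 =0.17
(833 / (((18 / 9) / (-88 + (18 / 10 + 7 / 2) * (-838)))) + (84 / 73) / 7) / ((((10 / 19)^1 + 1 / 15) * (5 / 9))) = -706473488439 / 123370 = -5726460.96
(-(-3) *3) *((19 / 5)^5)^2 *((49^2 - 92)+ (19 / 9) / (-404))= 10294679484539916901 / 789062500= 13046722515.06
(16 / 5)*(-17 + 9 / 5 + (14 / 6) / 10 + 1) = -3352 / 75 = -44.69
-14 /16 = -7 /8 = -0.88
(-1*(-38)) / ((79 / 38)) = 1444 / 79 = 18.28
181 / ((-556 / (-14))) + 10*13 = 37407 / 278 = 134.56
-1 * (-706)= 706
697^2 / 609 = 485809 / 609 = 797.72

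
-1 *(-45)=45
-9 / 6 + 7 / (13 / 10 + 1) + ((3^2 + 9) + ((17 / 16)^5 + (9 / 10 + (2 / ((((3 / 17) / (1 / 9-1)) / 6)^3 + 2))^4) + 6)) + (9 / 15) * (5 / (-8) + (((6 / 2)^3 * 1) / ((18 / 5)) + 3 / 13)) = 27195915271696023758605831697360288537659 / 822595760388843072654448626779741487104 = 33.06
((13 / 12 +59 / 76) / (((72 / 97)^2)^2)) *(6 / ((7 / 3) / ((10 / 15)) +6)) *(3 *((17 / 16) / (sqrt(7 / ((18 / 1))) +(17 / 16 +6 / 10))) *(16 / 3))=398824410905 / 8662082976 - 1994122054525 *sqrt(14) / 432021388428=28.77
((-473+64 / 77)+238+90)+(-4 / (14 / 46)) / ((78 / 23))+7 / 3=-62510 / 429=-145.71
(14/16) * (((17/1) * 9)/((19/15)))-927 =-124839/152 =-821.31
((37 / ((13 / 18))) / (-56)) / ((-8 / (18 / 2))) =2997 / 2912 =1.03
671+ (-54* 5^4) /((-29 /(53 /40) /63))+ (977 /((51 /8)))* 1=579601667 /5916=97971.88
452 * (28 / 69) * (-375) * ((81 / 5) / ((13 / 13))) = -25628400 / 23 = -1114278.26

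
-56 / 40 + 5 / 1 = 18 / 5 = 3.60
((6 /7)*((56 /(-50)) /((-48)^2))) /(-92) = 1 /220800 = 0.00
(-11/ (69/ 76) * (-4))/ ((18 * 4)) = 418/ 621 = 0.67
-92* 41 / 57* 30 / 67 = -29.63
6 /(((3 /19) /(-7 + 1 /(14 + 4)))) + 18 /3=-2321 /9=-257.89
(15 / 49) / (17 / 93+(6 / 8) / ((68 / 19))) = 75888 / 97265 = 0.78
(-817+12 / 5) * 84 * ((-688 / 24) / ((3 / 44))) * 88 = 37975739648 / 15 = 2531715976.53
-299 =-299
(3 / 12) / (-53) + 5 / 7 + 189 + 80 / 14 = 290009 / 1484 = 195.42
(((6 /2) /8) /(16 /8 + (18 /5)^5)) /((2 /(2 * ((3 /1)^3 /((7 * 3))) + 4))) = 215625 /106165808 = 0.00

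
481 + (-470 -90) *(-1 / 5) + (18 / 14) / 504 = 232457 / 392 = 593.00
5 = 5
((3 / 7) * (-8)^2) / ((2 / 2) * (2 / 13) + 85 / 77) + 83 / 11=29.35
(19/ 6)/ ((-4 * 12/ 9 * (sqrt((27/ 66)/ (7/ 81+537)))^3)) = -2273084 * sqrt(59818)/ 19683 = -28244.91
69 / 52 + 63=3345 / 52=64.33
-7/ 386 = -0.02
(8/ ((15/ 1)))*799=6392/ 15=426.13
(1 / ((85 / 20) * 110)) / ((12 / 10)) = 1 / 561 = 0.00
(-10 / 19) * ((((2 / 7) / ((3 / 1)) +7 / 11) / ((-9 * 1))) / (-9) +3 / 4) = -0.40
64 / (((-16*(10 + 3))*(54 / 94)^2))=-8836 / 9477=-0.93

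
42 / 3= 14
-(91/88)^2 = -8281/7744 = -1.07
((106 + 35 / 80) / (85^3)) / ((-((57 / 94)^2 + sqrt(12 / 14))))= 28519168587 / 323076725649500 - 8310096743 * sqrt(42) / 242307544237125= -0.00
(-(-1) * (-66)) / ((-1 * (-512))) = -0.13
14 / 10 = 7 / 5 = 1.40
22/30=11/15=0.73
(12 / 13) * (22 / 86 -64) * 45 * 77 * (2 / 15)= -15196104 / 559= -27184.44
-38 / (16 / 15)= -35.62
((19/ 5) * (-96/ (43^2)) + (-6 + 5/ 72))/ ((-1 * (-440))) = -370813/ 26625600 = -0.01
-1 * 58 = -58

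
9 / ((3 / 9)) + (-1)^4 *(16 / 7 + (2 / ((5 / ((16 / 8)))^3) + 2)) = 31.41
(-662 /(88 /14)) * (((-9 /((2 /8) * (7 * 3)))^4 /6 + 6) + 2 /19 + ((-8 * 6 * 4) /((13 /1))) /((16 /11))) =256089404 /931931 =274.79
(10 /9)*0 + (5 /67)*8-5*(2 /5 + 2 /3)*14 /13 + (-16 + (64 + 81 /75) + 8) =3392551 /65325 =51.93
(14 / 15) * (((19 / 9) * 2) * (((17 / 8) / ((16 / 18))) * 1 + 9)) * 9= 32319 / 80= 403.99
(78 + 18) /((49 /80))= 7680 /49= 156.73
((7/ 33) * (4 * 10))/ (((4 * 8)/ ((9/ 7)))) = 15/ 44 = 0.34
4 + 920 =924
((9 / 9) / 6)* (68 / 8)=17 / 12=1.42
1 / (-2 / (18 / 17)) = -9 / 17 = -0.53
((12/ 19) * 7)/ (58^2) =21/ 15979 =0.00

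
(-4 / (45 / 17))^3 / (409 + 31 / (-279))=-9826 / 1164375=-0.01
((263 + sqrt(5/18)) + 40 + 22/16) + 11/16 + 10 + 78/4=sqrt(10)/6 + 5353/16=335.09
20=20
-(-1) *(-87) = -87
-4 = -4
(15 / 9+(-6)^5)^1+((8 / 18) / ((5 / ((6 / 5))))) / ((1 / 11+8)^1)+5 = -51860212 / 6675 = -7769.32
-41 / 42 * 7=-41 / 6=-6.83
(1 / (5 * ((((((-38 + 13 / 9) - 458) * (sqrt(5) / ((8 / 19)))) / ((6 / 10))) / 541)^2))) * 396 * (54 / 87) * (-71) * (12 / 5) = -82929551819913216 / 648142365840625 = -127.95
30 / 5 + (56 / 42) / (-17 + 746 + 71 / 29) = 95483 / 15909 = 6.00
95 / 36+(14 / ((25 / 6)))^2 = 313391 / 22500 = 13.93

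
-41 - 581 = -622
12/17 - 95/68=-47/68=-0.69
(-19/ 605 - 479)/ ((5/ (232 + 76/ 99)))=-6678473816/ 299475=-22300.61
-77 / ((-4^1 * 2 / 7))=539 / 8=67.38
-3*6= -18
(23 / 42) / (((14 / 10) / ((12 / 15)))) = 46 / 147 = 0.31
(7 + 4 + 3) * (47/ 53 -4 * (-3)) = 9562/ 53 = 180.42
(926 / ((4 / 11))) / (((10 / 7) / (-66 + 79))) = 463463 / 20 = 23173.15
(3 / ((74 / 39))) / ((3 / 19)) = 741 / 74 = 10.01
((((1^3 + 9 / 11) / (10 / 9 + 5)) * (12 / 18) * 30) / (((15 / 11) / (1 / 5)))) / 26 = 24 / 715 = 0.03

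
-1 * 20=-20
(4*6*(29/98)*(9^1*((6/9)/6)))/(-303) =-116/4949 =-0.02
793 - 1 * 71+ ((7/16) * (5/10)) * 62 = 11769/16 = 735.56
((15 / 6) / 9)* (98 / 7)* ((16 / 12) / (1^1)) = 140 / 27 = 5.19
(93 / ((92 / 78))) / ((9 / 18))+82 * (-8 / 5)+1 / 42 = 128089 / 4830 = 26.52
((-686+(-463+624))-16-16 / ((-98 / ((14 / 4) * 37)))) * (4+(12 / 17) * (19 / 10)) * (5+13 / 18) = -28361153 / 1785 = -15888.60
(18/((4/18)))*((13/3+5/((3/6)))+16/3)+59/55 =87674/55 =1594.07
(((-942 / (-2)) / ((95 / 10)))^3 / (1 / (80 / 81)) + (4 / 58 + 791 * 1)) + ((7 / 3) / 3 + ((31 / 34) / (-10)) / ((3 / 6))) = 36871789436791 / 304333830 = 121155.74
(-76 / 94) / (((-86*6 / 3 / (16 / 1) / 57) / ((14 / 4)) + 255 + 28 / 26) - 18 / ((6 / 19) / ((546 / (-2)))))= -394212 / 7712032459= -0.00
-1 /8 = -0.12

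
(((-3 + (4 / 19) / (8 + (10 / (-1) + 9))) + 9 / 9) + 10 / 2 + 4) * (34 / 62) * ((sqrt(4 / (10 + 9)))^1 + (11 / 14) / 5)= 34969 / 57722 + 31790 * sqrt(19) / 78337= 2.37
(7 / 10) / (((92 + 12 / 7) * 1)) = 49 / 6560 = 0.01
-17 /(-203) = 17 /203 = 0.08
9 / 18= 1 / 2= 0.50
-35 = -35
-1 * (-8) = 8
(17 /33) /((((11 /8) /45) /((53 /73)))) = 12.24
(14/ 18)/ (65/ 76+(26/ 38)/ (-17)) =9044/ 9477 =0.95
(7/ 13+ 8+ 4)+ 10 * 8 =1203/ 13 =92.54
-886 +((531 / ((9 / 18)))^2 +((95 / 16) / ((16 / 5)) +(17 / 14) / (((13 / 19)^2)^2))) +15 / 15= 57679618734029 / 51181312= 1126966.40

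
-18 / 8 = -9 / 4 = -2.25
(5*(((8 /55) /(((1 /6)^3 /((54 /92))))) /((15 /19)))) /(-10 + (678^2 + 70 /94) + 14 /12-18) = 41663808 /163973766715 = 0.00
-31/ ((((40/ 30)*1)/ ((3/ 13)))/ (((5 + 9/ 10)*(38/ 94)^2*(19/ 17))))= -112905999/ 19527560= -5.78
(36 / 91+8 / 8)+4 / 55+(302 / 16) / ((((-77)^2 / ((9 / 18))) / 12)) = 2292937 / 1541540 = 1.49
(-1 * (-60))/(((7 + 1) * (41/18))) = 135/41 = 3.29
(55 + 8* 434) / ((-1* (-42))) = 3527 / 42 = 83.98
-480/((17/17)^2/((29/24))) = -580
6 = 6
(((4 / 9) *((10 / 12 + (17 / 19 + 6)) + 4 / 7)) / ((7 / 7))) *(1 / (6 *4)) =6623 / 43092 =0.15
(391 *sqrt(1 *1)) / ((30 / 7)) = 2737 / 30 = 91.23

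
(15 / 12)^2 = 25 / 16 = 1.56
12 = 12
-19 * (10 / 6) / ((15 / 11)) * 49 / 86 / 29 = -10241 / 22446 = -0.46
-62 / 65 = -0.95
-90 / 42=-15 / 7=-2.14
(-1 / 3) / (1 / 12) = -4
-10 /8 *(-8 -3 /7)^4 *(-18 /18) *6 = 181760415 /4802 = 37850.98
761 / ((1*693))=761 / 693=1.10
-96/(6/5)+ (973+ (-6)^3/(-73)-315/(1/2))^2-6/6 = 637383376/5329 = 119606.56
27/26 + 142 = 3719/26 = 143.04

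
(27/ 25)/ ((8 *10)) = 27/ 2000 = 0.01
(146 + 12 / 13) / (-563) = -1910 / 7319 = -0.26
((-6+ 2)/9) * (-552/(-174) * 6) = -736/87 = -8.46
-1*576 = -576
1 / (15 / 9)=3 / 5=0.60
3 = 3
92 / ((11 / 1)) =92 / 11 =8.36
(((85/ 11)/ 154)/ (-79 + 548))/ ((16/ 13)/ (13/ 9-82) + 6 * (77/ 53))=42459625/ 3453406596948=0.00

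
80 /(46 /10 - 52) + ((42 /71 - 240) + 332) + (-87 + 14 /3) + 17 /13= 2160854 /218751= 9.88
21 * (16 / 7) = 48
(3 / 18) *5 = 5 / 6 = 0.83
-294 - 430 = -724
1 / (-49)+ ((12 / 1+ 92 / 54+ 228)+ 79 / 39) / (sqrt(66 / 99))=-1 / 49+ 85549 *sqrt(6) / 702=298.49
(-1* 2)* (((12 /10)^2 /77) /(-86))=36 /82775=0.00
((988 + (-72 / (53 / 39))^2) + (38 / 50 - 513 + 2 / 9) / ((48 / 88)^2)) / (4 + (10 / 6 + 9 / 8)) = 94381382488 / 309060225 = 305.38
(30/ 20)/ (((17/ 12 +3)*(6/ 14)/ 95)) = 3990/ 53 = 75.28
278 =278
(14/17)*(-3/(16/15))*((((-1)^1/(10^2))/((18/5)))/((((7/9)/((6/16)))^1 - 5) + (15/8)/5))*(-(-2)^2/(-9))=-21/18734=-0.00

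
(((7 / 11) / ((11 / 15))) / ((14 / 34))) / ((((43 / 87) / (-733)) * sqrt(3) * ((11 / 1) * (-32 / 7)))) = 37943745 * sqrt(3) / 1831456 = 35.88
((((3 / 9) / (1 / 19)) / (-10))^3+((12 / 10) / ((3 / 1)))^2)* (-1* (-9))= -0.85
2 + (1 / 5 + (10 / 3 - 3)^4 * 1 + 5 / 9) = 1121 / 405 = 2.77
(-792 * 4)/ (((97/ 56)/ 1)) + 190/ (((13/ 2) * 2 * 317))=-1828.90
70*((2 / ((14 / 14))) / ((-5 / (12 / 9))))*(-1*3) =112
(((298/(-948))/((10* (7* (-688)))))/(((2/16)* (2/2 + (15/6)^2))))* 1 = 149/20687730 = 0.00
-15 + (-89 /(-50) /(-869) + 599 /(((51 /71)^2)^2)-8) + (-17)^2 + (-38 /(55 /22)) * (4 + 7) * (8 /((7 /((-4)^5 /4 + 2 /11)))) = 15108686012208401 /293947983450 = 51399.18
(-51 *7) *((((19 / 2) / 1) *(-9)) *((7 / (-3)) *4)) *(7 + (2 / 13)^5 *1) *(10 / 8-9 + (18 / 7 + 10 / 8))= 2908880698185 / 371293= 7834461.46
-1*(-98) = 98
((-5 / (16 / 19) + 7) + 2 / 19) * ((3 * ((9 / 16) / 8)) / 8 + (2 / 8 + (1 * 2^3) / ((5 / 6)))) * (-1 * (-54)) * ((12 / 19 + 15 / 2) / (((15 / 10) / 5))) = 49922523585 / 2957312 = 16881.05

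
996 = 996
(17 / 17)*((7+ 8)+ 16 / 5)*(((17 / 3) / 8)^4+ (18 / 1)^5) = 34390142.18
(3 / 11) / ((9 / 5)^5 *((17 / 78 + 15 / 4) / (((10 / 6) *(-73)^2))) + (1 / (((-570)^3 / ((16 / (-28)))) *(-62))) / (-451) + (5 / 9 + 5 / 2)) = 0.09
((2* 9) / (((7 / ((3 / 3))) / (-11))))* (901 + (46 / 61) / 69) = -1554630 / 61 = -25485.74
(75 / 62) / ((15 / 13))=65 / 62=1.05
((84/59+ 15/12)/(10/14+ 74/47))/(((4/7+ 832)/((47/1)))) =1453193/22035792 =0.07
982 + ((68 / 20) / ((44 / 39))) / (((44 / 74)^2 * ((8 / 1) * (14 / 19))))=11728341613 / 11925760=983.45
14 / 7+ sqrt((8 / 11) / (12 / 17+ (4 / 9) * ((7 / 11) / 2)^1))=6 * sqrt(12121) / 713+ 2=2.93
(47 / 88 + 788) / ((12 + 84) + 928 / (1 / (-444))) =-9913 / 5178624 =-0.00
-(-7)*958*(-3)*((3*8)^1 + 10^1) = -684012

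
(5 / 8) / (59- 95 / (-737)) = 3685 / 348624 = 0.01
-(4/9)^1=-0.44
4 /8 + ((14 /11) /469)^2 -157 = -170011889 /1086338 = -156.50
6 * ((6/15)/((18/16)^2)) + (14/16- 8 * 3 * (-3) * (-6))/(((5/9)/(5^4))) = -523814827/1080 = -485013.73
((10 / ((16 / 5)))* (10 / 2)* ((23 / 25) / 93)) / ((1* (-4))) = -115 / 2976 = -0.04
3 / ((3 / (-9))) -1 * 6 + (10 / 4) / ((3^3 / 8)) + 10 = -115 / 27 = -4.26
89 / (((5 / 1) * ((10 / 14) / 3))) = 1869 / 25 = 74.76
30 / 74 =15 / 37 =0.41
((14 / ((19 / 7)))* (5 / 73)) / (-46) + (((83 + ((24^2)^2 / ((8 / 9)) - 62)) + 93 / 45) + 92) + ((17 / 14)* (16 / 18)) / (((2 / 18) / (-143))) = 1245965689337 / 3349605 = 371973.92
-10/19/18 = -5/171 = -0.03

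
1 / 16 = 0.06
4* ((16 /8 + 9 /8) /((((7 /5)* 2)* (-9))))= -125 /252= -0.50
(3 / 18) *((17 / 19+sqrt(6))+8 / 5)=sqrt(6) / 6+79 / 190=0.82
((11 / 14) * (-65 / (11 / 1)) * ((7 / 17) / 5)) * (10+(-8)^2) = -481 / 17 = -28.29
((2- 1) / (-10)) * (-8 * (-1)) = -4 / 5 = -0.80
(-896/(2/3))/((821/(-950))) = 1276800/821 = 1555.18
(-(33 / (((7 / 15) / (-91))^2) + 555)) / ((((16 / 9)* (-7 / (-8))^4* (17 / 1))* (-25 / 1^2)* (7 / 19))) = 32044032 / 4165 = 7693.65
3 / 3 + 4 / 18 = 11 / 9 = 1.22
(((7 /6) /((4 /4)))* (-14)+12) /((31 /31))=-13 /3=-4.33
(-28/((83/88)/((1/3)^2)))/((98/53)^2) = -247192/256221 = -0.96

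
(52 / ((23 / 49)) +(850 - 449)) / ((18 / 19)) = 223649 / 414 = 540.21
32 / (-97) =-32 / 97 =-0.33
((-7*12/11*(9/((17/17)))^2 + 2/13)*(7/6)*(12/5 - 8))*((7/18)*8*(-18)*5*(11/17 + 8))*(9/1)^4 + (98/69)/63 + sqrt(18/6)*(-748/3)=-96888324501194926/1509651 - 748*sqrt(3)/3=-64179287234.70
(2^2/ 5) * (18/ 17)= 72/ 85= 0.85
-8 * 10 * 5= -400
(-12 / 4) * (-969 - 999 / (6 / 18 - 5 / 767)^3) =37748310008553 / 425259008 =88765.46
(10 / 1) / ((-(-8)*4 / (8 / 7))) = 5 / 14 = 0.36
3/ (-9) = -1/ 3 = -0.33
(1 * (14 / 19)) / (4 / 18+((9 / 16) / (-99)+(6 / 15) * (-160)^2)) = 22176 / 308189557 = 0.00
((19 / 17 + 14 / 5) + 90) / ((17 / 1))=7983 / 1445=5.52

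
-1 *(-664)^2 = -440896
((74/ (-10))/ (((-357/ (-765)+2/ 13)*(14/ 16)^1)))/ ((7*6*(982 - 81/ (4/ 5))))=-592/ 1606759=-0.00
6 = 6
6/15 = 2/5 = 0.40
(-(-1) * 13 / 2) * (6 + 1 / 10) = 793 / 20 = 39.65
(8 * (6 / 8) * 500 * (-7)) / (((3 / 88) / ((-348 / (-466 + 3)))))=-214368000 / 463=-462997.84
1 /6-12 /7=-65 /42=-1.55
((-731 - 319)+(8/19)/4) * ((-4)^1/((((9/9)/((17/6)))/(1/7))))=678232/399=1699.83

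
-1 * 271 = -271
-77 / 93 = -0.83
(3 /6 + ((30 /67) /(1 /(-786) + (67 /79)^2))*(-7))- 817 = -55345454909 /67423306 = -820.87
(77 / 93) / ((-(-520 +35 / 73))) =5621 / 3527025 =0.00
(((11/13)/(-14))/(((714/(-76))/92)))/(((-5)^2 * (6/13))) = 9614/187425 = 0.05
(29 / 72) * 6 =29 / 12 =2.42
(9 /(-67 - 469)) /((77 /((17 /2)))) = -153 /82544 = -0.00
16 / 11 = 1.45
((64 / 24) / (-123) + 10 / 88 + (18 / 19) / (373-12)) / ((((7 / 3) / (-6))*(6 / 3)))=-10532735 / 86615452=-0.12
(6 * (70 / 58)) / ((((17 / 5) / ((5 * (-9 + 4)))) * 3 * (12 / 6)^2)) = -4375 / 986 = -4.44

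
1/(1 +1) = 1/2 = 0.50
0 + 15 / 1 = 15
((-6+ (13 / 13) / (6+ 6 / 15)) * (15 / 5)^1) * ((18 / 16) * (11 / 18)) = -6171 / 512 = -12.05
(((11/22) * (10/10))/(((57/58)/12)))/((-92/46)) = -3.05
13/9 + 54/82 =776/369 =2.10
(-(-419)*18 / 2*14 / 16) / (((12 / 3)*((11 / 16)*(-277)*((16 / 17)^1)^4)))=-2204703837 / 399376384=-5.52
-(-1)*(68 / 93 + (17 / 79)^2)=451265 / 580413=0.78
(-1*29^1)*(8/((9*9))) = -232/81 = -2.86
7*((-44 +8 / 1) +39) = 21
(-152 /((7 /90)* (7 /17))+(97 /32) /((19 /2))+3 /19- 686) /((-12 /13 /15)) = 5259136415 /59584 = 88264.24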